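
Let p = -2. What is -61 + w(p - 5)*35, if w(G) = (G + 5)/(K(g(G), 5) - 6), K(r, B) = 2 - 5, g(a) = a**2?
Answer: -479/9 ≈ -53.222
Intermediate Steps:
K(r, B) = -3
w(G) = -5/9 - G/9 (w(G) = (G + 5)/(-3 - 6) = (5 + G)/(-9) = (5 + G)*(-1/9) = -5/9 - G/9)
-61 + w(p - 5)*35 = -61 + (-5/9 - (-2 - 5)/9)*35 = -61 + (-5/9 - 1/9*(-7))*35 = -61 + (-5/9 + 7/9)*35 = -61 + (2/9)*35 = -61 + 70/9 = -479/9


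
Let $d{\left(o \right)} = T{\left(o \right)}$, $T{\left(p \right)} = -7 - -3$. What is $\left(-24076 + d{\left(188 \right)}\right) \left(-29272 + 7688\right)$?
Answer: $519742720$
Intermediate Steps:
$T{\left(p \right)} = -4$ ($T{\left(p \right)} = -7 + 3 = -4$)
$d{\left(o \right)} = -4$
$\left(-24076 + d{\left(188 \right)}\right) \left(-29272 + 7688\right) = \left(-24076 - 4\right) \left(-29272 + 7688\right) = \left(-24080\right) \left(-21584\right) = 519742720$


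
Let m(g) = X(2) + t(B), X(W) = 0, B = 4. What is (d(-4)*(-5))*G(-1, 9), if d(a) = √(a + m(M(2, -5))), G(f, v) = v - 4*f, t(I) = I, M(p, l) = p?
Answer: 0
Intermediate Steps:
m(g) = 4 (m(g) = 0 + 4 = 4)
d(a) = √(4 + a) (d(a) = √(a + 4) = √(4 + a))
(d(-4)*(-5))*G(-1, 9) = (√(4 - 4)*(-5))*(9 - 4*(-1)) = (√0*(-5))*(9 + 4) = (0*(-5))*13 = 0*13 = 0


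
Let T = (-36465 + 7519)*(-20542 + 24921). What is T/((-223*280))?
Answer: 63377267/31220 ≈ 2030.0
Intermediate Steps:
T = -126754534 (T = -28946*4379 = -126754534)
T/((-223*280)) = -126754534/((-223*280)) = -126754534/(-62440) = -126754534*(-1/62440) = 63377267/31220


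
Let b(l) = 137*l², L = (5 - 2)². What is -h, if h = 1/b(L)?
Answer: -1/11097 ≈ -9.0114e-5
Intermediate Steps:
L = 9 (L = 3² = 9)
h = 1/11097 (h = 1/(137*9²) = 1/(137*81) = 1/11097 ≈ 9.0114e-5)
-h = -1*1/11097 = -1/11097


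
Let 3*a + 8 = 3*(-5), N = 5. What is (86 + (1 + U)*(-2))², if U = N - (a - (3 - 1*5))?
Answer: 35344/9 ≈ 3927.1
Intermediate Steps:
a = -23/3 (a = -8/3 + (3*(-5))/3 = -8/3 + (⅓)*(-15) = -8/3 - 5 = -23/3 ≈ -7.6667)
U = 32/3 (U = 5 - (-23/3 - (3 - 1*5)) = 5 - (-23/3 - (3 - 5)) = 5 - (-23/3 - 1*(-2)) = 5 - (-23/3 + 2) = 5 - 1*(-17/3) = 5 + 17/3 = 32/3 ≈ 10.667)
(86 + (1 + U)*(-2))² = (86 + (1 + 32/3)*(-2))² = (86 + (35/3)*(-2))² = (86 - 70/3)² = (188/3)² = 35344/9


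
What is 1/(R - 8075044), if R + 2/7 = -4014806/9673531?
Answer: -9673531/78114195239036 ≈ -1.2384e-7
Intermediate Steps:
R = -6778672/9673531 (R = -2/7 - 4014806/9673531 = -6778672/9673531 ≈ -0.70074)
1/(R - 8075044) = 1/(-6778672/9673531 - 8075044) = 1/(-78114195239036/9673531) = -9673531/78114195239036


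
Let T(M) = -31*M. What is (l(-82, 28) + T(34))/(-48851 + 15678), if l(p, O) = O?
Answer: 1026/33173 ≈ 0.030929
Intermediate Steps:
(l(-82, 28) + T(34))/(-48851 + 15678) = (28 - 31*34)/(-48851 + 15678) = (28 - 1054)/(-33173) = -1026*(-1/33173) = 1026/33173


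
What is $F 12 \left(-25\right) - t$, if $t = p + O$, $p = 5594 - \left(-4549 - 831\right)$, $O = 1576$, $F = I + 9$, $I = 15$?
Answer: $-19750$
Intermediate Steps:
$F = 24$ ($F = 15 + 9 = 24$)
$p = 10974$ ($p = 5594 - -5380 = 5594 + 5380 = 10974$)
$t = 12550$ ($t = 10974 + 1576 = 12550$)
$F 12 \left(-25\right) - t = 24 \cdot 12 \left(-25\right) - 12550 = 288 \left(-25\right) - 12550 = -7200 - 12550 = -19750$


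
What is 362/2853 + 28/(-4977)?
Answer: 9110/75129 ≈ 0.12126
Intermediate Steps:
362/2853 + 28/(-4977) = 362*(1/2853) + 28*(-1/4977) = 362/2853 - 4/711 = 9110/75129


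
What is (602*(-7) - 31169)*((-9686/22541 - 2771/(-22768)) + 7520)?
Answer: -136550334019693809/513213488 ≈ -2.6607e+8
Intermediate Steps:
(602*(-7) - 31169)*((-9686/22541 - 2771/(-22768)) + 7520) = (-4214 - 31169)*((-9686*1/22541 - 2771*(-1/22768)) + 7520) = -35383*((-9686/22541 + 2771/22768) + 7520) = -35383*(-158069737/513213488 + 7520) = -35383*3859207360023/513213488 = -136550334019693809/513213488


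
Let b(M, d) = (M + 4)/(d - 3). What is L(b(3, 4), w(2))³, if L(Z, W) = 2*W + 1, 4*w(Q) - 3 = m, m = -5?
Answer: 0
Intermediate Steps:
w(Q) = -½ (w(Q) = ¾ + (¼)*(-5) = ¾ - 5/4 = -½)
b(M, d) = (4 + M)/(-3 + d)
L(Z, W) = 1 + 2*W
L(b(3, 4), w(2))³ = (1 + 2*(-½))³ = (1 - 1)³ = 0³ = 0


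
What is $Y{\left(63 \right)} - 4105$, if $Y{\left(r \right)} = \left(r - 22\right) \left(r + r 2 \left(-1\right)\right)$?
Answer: $-6688$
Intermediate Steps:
$Y{\left(r \right)} = - r \left(-22 + r\right)$ ($Y{\left(r \right)} = \left(-22 + r\right) \left(r + 2 r \left(-1\right)\right) = \left(-22 + r\right) \left(r - 2 r\right) = \left(-22 + r\right) \left(- r\right) = - r \left(-22 + r\right)$)
$Y{\left(63 \right)} - 4105 = 63 \left(22 - 63\right) - 4105 = 63 \left(-41\right) - 4105 = -2583 - 4105 = -6688$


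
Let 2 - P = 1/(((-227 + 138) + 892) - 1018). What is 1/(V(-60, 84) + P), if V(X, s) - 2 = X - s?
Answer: -215/30099 ≈ -0.0071431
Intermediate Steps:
V(X, s) = 2 + X - s (V(X, s) = 2 + (X - s) = 2 + X - s)
P = 431/215 (P = 2 - 1/(((-227 + 138) + 892) - 1018) = 2 - 1/((-89 + 892) - 1018) = 2 - 1/(803 - 1018) = 2 - 1/(-215) = 2 - 1*(-1/215) = 2 + 1/215 = 431/215 ≈ 2.0047)
1/(V(-60, 84) + P) = 1/((2 - 60 - 1*84) + 431/215) = 1/((2 - 60 - 84) + 431/215) = 1/(-142 + 431/215) = 1/(-30099/215) = -215/30099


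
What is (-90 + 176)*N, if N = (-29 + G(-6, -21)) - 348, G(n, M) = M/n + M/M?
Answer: -32035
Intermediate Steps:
G(n, M) = 1 + M/n (G(n, M) = M/n + 1 = 1 + M/n)
N = -745/2 (N = (-29 + (-21 - 6)/(-6)) - 348 = (-29 - ⅙*(-27)) - 348 = (-29 + 9/2) - 348 = -49/2 - 348 = -745/2 ≈ -372.50)
(-90 + 176)*N = (-90 + 176)*(-745/2) = 86*(-745/2) = -32035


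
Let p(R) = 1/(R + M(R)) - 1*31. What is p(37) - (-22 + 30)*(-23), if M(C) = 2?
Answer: 5968/39 ≈ 153.03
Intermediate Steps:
p(R) = -31 + 1/(2 + R) (p(R) = 1/(R + 2) - 1*31 = 1/(2 + R) - 31 = -31 + 1/(2 + R))
p(37) - (-22 + 30)*(-23) = (-61 - 31*37)/(2 + 37) - (-22 + 30)*(-23) = (-61 - 1147)/39 - 8*(-23) = (1/39)*(-1208) - 1*(-184) = -1208/39 + 184 = 5968/39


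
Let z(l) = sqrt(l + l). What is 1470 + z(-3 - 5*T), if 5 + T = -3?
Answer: 1470 + sqrt(74) ≈ 1478.6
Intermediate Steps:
T = -8 (T = -5 - 3 = -8)
z(l) = sqrt(2)*sqrt(l) (z(l) = sqrt(2*l) = sqrt(2)*sqrt(l))
1470 + z(-3 - 5*T) = 1470 + sqrt(2)*sqrt(-3 - 5*(-8)) = 1470 + sqrt(2)*sqrt(-3 + 40) = 1470 + sqrt(2)*sqrt(37) = 1470 + sqrt(74)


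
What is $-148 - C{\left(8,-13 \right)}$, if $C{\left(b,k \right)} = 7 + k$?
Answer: $-142$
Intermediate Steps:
$-148 - C{\left(8,-13 \right)} = -148 - \left(7 - 13\right) = -148 - -6 = -148 + 6 = -142$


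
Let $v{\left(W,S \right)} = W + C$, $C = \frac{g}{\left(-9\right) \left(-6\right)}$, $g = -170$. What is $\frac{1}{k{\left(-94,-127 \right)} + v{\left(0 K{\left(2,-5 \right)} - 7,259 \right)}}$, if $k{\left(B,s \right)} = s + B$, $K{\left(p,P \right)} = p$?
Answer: $- \frac{27}{6241} \approx -0.0043262$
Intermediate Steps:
$C = - \frac{85}{27}$ ($C = - \frac{170}{\left(-9\right) \left(-6\right)} = - \frac{170}{54} = \left(-170\right) \frac{1}{54} = - \frac{85}{27} \approx -3.1481$)
$v{\left(W,S \right)} = - \frac{85}{27} + W$ ($v{\left(W,S \right)} = W - \frac{85}{27} = - \frac{85}{27} + W$)
$k{\left(B,s \right)} = B + s$
$\frac{1}{k{\left(-94,-127 \right)} + v{\left(0 K{\left(2,-5 \right)} - 7,259 \right)}} = \frac{1}{\left(-94 - 127\right) + \left(- \frac{85}{27} + \left(0 \cdot 2 - 7\right)\right)} = \frac{1}{-221 + \left(- \frac{85}{27} + \left(0 - 7\right)\right)} = \frac{1}{-221 - \frac{274}{27}} = \frac{1}{- \frac{6241}{27}} = - \frac{27}{6241}$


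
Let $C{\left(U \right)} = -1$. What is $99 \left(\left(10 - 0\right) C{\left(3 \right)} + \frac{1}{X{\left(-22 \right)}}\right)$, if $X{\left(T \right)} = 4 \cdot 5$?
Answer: $- \frac{19701}{20} \approx -985.05$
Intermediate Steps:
$X{\left(T \right)} = 20$
$99 \left(\left(10 - 0\right) C{\left(3 \right)} + \frac{1}{X{\left(-22 \right)}}\right) = 99 \left(\left(10 - 0\right) \left(-1\right) + \frac{1}{20}\right) = 99 \left(\left(10 + 0\right) \left(-1\right) + \frac{1}{20}\right) = 99 \left(10 \left(-1\right) + \frac{1}{20}\right) = 99 \left(-10 + \frac{1}{20}\right) = 99 \left(- \frac{199}{20}\right) = - \frac{19701}{20}$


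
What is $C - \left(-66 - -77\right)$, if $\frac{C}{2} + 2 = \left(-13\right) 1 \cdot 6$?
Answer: $-171$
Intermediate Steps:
$C = -160$ ($C = -4 + 2 \left(-13\right) 1 \cdot 6 = -4 + 2 \left(\left(-13\right) 6\right) = -4 + 2 \left(-78\right) = -4 - 156 = -160$)
$C - \left(-66 - -77\right) = -160 - \left(-66 - -77\right) = -160 - \left(-66 + 77\right) = -160 - 11 = -171$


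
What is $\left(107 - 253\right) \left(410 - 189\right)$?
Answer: $-32266$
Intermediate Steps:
$\left(107 - 253\right) \left(410 - 189\right) = \left(-146\right) 221 = -32266$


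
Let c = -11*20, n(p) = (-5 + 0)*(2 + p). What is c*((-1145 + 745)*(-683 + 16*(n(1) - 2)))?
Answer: -84040000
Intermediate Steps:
n(p) = -10 - 5*p (n(p) = -5*(2 + p) = -10 - 5*p)
c = -220
c*((-1145 + 745)*(-683 + 16*(n(1) - 2))) = -220*(-1145 + 745)*(-683 + 16*((-10 - 5*1) - 2)) = -(-88000)*(-683 + 16*((-10 - 5) - 2)) = -(-88000)*(-683 + 16*(-15 - 2)) = -(-88000)*(-683 + 16*(-17)) = -(-88000)*(-683 - 272) = -(-88000)*(-955) = -220*382000 = -84040000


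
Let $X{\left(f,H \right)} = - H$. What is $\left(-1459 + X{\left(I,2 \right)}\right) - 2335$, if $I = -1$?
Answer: $-3796$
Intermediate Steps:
$\left(-1459 + X{\left(I,2 \right)}\right) - 2335 = \left(-1459 - 2\right) - 2335 = -1461 - 2335 = -3796$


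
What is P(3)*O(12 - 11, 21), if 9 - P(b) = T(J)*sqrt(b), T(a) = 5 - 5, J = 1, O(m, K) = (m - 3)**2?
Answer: 36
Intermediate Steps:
O(m, K) = (-3 + m)**2
T(a) = 0
P(b) = 9 (P(b) = 9 - 0*sqrt(b) = 9 - 1*0 = 9 + 0 = 9)
P(3)*O(12 - 11, 21) = 9*(-3 + (12 - 11))**2 = 9*(-3 + 1)**2 = 9*(-2)**2 = 9*4 = 36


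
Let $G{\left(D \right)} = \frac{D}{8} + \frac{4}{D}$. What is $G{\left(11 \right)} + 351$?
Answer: $\frac{31041}{88} \approx 352.74$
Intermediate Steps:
$G{\left(D \right)} = \frac{4}{D} + \frac{D}{8}$ ($G{\left(D \right)} = D \frac{1}{8} + \frac{4}{D} = \frac{D}{8} + \frac{4}{D} = \frac{4}{D} + \frac{D}{8}$)
$G{\left(11 \right)} + 351 = \left(\frac{4}{11} + \frac{1}{8} \cdot 11\right) + 351 = \left(4 \cdot \frac{1}{11} + \frac{11}{8}\right) + 351 = \left(\frac{4}{11} + \frac{11}{8}\right) + 351 = \frac{153}{88} + 351 = \frac{31041}{88}$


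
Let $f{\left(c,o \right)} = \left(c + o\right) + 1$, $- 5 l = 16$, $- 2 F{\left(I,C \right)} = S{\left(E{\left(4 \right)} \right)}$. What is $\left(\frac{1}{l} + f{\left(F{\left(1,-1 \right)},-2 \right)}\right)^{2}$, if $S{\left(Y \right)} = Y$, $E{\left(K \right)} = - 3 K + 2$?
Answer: $\frac{3481}{256} \approx 13.598$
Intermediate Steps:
$E{\left(K \right)} = 2 - 3 K$
$F{\left(I,C \right)} = 5$ ($F{\left(I,C \right)} = - \frac{2 - 12}{2} = \left(- \frac{1}{2}\right) \left(-10\right) = 5$)
$l = - \frac{16}{5}$ ($l = \left(- \frac{1}{5}\right) 16 = - \frac{16}{5} \approx -3.2$)
$f{\left(c,o \right)} = 1 + c + o$
$\left(\frac{1}{l} + f{\left(F{\left(1,-1 \right)},-2 \right)}\right)^{2} = \left(\frac{1}{- \frac{16}{5}} + \left(1 + 5 - 2\right)\right)^{2} = \left(- \frac{5}{16} + 4\right)^{2} = \left(\frac{59}{16}\right)^{2} = \frac{3481}{256}$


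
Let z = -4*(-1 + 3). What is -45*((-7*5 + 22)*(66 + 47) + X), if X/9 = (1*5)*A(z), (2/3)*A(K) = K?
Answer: 90405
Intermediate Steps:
z = -8 (z = -4*2 = -8)
A(K) = 3*K/2
X = -540 (X = 9*((1*5)*((3/2)*(-8))) = 9*(5*(-12)) = 9*(-60) = -540)
-45*((-7*5 + 22)*(66 + 47) + X) = -45*((-7*5 + 22)*(66 + 47) - 540) = -45*((-35 + 22)*113 - 540) = -45*(-13*113 - 540) = -45*(-1469 - 540) = -45*(-2009) = 90405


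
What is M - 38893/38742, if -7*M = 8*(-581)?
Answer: 25685795/38742 ≈ 663.00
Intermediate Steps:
M = 664 (M = -8*(-581)/7 = -1/7*(-4648) = 664)
M - 38893/38742 = 664 - 38893/38742 = 25685795/38742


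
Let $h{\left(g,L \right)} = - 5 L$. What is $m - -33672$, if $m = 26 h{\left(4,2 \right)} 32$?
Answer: $25352$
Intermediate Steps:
$m = -8320$ ($m = 26 \left(\left(-5\right) 2\right) 32 = 26 \left(-10\right) 32 = \left(-260\right) 32 = -8320$)
$m - -33672 = -8320 - -33672 = -8320 + 33672 = 25352$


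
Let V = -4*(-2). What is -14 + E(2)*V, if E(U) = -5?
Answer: -54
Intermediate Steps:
V = 8
-14 + E(2)*V = -14 - 5*8 = -14 - 40 = -54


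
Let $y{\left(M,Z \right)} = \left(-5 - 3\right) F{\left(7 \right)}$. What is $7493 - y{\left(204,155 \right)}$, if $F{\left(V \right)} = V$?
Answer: $7549$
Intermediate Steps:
$y{\left(M,Z \right)} = -56$ ($y{\left(M,Z \right)} = \left(-5 - 3\right) 7 = \left(-8\right) 7 = -56$)
$7493 - y{\left(204,155 \right)} = 7493 - -56 = 7493 + 56 = 7549$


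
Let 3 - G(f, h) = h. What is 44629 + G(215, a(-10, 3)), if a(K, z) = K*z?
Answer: 44662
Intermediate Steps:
G(f, h) = 3 - h
44629 + G(215, a(-10, 3)) = 44629 + (3 - (-10)*3) = 44629 + (3 - 1*(-30)) = 44629 + (3 + 30) = 44629 + 33 = 44662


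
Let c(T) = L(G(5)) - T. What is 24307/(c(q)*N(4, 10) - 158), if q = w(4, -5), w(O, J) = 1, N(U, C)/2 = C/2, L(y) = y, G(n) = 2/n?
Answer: -24307/164 ≈ -148.21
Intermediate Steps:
N(U, C) = C (N(U, C) = 2*(C/2) = C)
q = 1
c(T) = ⅖ - T (c(T) = 2/5 - T = 2*(⅕) - T = ⅖ - T)
24307/(c(q)*N(4, 10) - 158) = 24307/((⅖ - 1*1)*10 - 158) = 24307/((⅖ - 1)*10 - 158) = 24307/(-⅗*10 - 158) = 24307/(-6 - 158) = 24307/(-164) = 24307*(-1/164) = -24307/164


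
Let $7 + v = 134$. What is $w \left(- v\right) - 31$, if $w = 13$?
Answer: $-1682$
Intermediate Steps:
$v = 127$ ($v = -7 + 134 = 127$)
$w \left(- v\right) - 31 = 13 \left(\left(-1\right) 127\right) - 31 = 13 \left(-127\right) - 31 = -1651 - 31 = -1682$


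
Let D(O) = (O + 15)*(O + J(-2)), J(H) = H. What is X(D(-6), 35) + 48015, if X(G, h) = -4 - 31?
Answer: 47980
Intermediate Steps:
D(O) = (-2 + O)*(15 + O) (D(O) = (O + 15)*(O - 2) = (15 + O)*(-2 + O) = (-2 + O)*(15 + O))
X(G, h) = -35
X(D(-6), 35) + 48015 = -35 + 48015 = 47980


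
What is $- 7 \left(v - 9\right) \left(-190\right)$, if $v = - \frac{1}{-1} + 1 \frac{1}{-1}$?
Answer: $-11970$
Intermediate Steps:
$v = 0$ ($v = \left(-1\right) \left(-1\right) + 1 \left(-1\right) = 1 - 1 = 0$)
$- 7 \left(v - 9\right) \left(-190\right) = - 7 \left(0 - 9\right) \left(-190\right) = \left(-7\right) \left(-9\right) \left(-190\right) = 63 \left(-190\right) = -11970$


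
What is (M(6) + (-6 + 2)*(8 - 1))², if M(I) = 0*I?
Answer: 784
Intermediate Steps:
M(I) = 0
(M(6) + (-6 + 2)*(8 - 1))² = (0 + (-6 + 2)*(8 - 1))² = (0 - 4*7)² = (0 - 28)² = (-28)² = 784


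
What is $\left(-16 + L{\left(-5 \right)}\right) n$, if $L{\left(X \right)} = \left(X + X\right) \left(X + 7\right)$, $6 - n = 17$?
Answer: $396$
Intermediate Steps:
$n = -11$ ($n = 6 - 17 = -11$)
$L{\left(X \right)} = 2 X \left(7 + X\right)$
$\left(-16 + L{\left(-5 \right)}\right) n = \left(-16 + 2 \left(-5\right) \left(7 - 5\right)\right) \left(-11\right) = \left(-16 + 2 \left(-5\right) 2\right) \left(-11\right) = \left(-16 - 20\right) \left(-11\right) = \left(-36\right) \left(-11\right) = 396$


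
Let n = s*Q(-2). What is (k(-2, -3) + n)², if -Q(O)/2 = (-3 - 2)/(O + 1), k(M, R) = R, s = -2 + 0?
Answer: 289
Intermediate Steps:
s = -2
Q(O) = 10/(1 + O) (Q(O) = -2*(-3 - 2)/(O + 1) = -(-10)/(1 + O) = 10/(1 + O))
n = 20 (n = -20/(1 - 2) = -20/(-1) = -20*(-1) = -2*(-10) = 20)
(k(-2, -3) + n)² = (-3 + 20)² = 17² = 289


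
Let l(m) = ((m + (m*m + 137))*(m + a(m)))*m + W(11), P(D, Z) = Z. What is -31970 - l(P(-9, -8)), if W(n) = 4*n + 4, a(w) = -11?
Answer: -61354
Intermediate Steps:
W(n) = 4 + 4*n
l(m) = 48 + m*(-11 + m)*(137 + m + m²) (l(m) = ((m + (m*m + 137))*(m - 11))*m + (4 + 4*11) = ((m + (m² + 137))*(-11 + m))*m + (4 + 44) = ((m + (137 + m²))*(-11 + m))*m + 48 = ((137 + m + m²)*(-11 + m))*m + 48 = ((-11 + m)*(137 + m + m²))*m + 48 = m*(-11 + m)*(137 + m + m²) + 48 = 48 + m*(-11 + m)*(137 + m + m²))
-31970 - l(P(-9, -8)) = -31970 - (48 + (-8)⁴ - 1507*(-8) - 10*(-8)³ + 126*(-8)²) = -31970 - (48 + 4096 + 12056 - 10*(-512) + 126*64) = -31970 - (48 + 4096 + 12056 + 5120 + 8064) = -31970 - 1*29384 = -31970 - 29384 = -61354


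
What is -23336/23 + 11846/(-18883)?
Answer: -19170702/18883 ≈ -1015.2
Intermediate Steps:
-23336/23 + 11846/(-18883) = -23336*1/23 + 11846*(-1/18883) = -23336/23 - 11846/18883 = -19170702/18883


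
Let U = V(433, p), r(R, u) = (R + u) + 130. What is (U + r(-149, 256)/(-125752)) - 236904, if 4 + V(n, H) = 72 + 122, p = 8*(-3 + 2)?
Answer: -29767259165/125752 ≈ -2.3671e+5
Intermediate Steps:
r(R, u) = 130 + R + u
p = -8 (p = 8*(-1) = -8)
V(n, H) = 190 (V(n, H) = -4 + (72 + 122) = -4 + 194 = 190)
U = 190
(U + r(-149, 256)/(-125752)) - 236904 = (190 + (130 - 149 + 256)/(-125752)) - 236904 = (190 + 237*(-1/125752)) - 236904 = (190 - 237/125752) - 236904 = 23892643/125752 - 236904 = -29767259165/125752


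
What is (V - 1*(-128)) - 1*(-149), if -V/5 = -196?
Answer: 1257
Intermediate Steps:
V = 980 (V = -5*(-196) = 980)
(V - 1*(-128)) - 1*(-149) = (980 - 1*(-128)) - 1*(-149) = (980 + 128) + 149 = 1108 + 149 = 1257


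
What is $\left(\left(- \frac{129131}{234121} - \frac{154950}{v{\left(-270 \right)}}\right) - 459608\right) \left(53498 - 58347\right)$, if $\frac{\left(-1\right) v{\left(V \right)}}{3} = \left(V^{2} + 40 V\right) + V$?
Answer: $\frac{3226109561802401248}{1447570143} \approx 2.2286 \cdot 10^{9}$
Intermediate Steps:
$v{\left(V \right)} = - 123 V - 3 V^{2}$ ($v{\left(V \right)} = - 3 \left(\left(V^{2} + 40 V\right) + V\right) = - 3 \left(V^{2} + 41 V\right) = - 123 V - 3 V^{2}$)
$\left(\left(- \frac{129131}{234121} - \frac{154950}{v{\left(-270 \right)}}\right) - 459608\right) \left(53498 - 58347\right) = \left(\left(- \frac{129131}{234121} - \frac{154950}{\left(-3\right) \left(-270\right) \left(41 - 270\right)}\right) - 459608\right) \left(53498 - 58347\right) = \left(\left(\left(-129131\right) \frac{1}{234121} - \frac{154950}{\left(-3\right) \left(-270\right) \left(-229\right)}\right) - 459608\right) \left(-4849\right) = \left(\left(- \frac{129131}{234121} - \frac{154950}{-185490}\right) - 459608\right) \left(-4849\right) = \left(\left(- \frac{129131}{234121} - - \frac{5165}{6183}\right) - 459608\right) \left(-4849\right) = \left(\left(- \frac{129131}{234121} + \frac{5165}{6183}\right) - 459608\right) \left(-4849\right) = \left(\frac{410817992}{1447570143} - 459608\right) \left(-4849\right) = \left(- \frac{665314407465952}{1447570143}\right) \left(-4849\right) = \frac{3226109561802401248}{1447570143}$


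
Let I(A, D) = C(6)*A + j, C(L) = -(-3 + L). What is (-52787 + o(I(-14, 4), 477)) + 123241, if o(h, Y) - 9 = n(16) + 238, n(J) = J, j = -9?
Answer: 70717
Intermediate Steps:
C(L) = 3 - L
I(A, D) = -9 - 3*A (I(A, D) = (3 - 1*6)*A - 9 = (3 - 6)*A - 9 = -3*A - 9 = -9 - 3*A)
o(h, Y) = 263 (o(h, Y) = 9 + (16 + 238) = 9 + 254 = 263)
(-52787 + o(I(-14, 4), 477)) + 123241 = (-52787 + 263) + 123241 = -52524 + 123241 = 70717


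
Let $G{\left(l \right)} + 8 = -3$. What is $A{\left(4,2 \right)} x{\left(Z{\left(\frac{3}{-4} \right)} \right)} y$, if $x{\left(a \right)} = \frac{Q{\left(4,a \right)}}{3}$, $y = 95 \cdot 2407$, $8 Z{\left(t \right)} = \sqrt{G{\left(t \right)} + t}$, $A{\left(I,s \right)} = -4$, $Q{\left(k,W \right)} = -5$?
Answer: $\frac{4573300}{3} \approx 1.5244 \cdot 10^{6}$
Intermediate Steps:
$G{\left(l \right)} = -11$ ($G{\left(l \right)} = -8 - 3 = -11$)
$Z{\left(t \right)} = \frac{\sqrt{-11 + t}}{8}$
$y = 228665$
$x{\left(a \right)} = - \frac{5}{3}$
$A{\left(4,2 \right)} x{\left(Z{\left(\frac{3}{-4} \right)} \right)} y = \left(-4\right) \left(- \frac{5}{3}\right) 228665 = \frac{20}{3} \cdot 228665 = \frac{4573300}{3}$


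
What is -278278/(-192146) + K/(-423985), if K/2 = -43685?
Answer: 13477349385/8146702181 ≈ 1.6543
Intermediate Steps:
K = -87370 (K = 2*(-43685) = -87370)
-278278/(-192146) + K/(-423985) = -278278/(-192146) - 87370/(-423985) = -278278*(-1/192146) - 87370*(-1/423985) = 139139/96073 + 17474/84797 = 13477349385/8146702181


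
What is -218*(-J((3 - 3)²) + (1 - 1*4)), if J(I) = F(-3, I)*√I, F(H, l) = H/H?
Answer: 654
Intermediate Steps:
F(H, l) = 1
J(I) = √I (J(I) = 1*√I = √I)
-218*(-J((3 - 3)²) + (1 - 1*4)) = -218*(-√((3 - 3)²) + (1 - 1*4)) = -218*(-√(0²) + (1 - 4)) = -218*(-√0 - 3) = -218*(-1*0 - 3) = -218*(0 - 3) = -218*(-3) = 654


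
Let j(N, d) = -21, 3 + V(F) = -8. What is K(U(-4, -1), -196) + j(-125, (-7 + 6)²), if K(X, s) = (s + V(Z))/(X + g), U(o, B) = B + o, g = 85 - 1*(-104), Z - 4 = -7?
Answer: -177/8 ≈ -22.125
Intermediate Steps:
Z = -3 (Z = 4 - 7 = -3)
V(F) = -11 (V(F) = -3 - 8 = -11)
g = 189 (g = 85 + 104 = 189)
K(X, s) = (-11 + s)/(189 + X) (K(X, s) = (s - 11)/(X + 189) = (-11 + s)/(189 + X))
K(U(-4, -1), -196) + j(-125, (-7 + 6)²) = (-11 - 196)/(189 + (-1 - 4)) - 21 = -207/(189 - 5) - 21 = -207/184 - 21 = (1/184)*(-207) - 21 = -9/8 - 21 = -177/8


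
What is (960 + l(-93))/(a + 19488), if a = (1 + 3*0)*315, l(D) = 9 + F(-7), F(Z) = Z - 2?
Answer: 320/6601 ≈ 0.048478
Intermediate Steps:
F(Z) = -2 + Z
l(D) = 0 (l(D) = 9 + (-2 - 7) = 9 - 9 = 0)
a = 315 (a = (1 + 0)*315 = 1*315 = 315)
(960 + l(-93))/(a + 19488) = (960 + 0)/(315 + 19488) = 960/19803 = 960*(1/19803) = 320/6601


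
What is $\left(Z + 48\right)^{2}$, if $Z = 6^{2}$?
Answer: $7056$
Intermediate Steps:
$Z = 36$
$\left(Z + 48\right)^{2} = \left(36 + 48\right)^{2} = 84^{2} = 7056$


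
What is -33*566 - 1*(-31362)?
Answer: 12684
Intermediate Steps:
-33*566 - 1*(-31362) = -18678 + 31362 = 12684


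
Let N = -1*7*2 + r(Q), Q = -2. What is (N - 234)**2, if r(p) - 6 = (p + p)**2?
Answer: 51076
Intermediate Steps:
r(p) = 6 + 4*p**2 (r(p) = 6 + (p + p)**2 = 6 + (2*p)**2 = 6 + 4*p**2)
N = 8 (N = -1*7*2 + (6 + 4*(-2)**2) = -7*2 + (6 + 4*4) = -14 + (6 + 16) = -14 + 22 = 8)
(N - 234)**2 = (8 - 234)**2 = (-226)**2 = 51076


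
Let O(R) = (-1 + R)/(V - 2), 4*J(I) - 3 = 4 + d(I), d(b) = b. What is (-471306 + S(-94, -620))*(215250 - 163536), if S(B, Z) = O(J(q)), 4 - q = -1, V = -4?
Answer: -24373135722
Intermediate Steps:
q = 5 (q = 4 - 1*(-1) = 4 + 1 = 5)
J(I) = 7/4 + I/4 (J(I) = ¾ + (4 + I)/4 = ¾ + (1 + I/4) = 7/4 + I/4)
O(R) = ⅙ - R/6 (O(R) = (-1 + R)/(-4 - 2) = (-1 + R)/(-6) = (-1 + R)*(-⅙) = ⅙ - R/6)
S(B, Z) = -⅓ (S(B, Z) = ⅙ - (7/4 + (¼)*5)/6 = ⅙ - (7/4 + 5/4)/6 = ⅙ - ⅙*3 = ⅙ - ½ = -⅓)
(-471306 + S(-94, -620))*(215250 - 163536) = (-471306 - ⅓)*(215250 - 163536) = -1413919/3*51714 = -24373135722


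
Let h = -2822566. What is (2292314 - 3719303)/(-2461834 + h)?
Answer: 1426989/5284400 ≈ 0.27004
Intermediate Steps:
(2292314 - 3719303)/(-2461834 + h) = (2292314 - 3719303)/(-2461834 - 2822566) = -1426989/(-5284400) = -1426989*(-1/5284400) = 1426989/5284400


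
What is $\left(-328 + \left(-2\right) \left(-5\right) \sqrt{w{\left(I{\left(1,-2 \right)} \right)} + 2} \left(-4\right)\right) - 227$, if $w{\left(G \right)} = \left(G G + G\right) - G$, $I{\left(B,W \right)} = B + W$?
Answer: $-555 - 40 \sqrt{3} \approx -624.28$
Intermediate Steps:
$w{\left(G \right)} = G^{2}$ ($w{\left(G \right)} = \left(G^{2} + G\right) - G = \left(G + G^{2}\right) - G = G^{2}$)
$\left(-328 + \left(-2\right) \left(-5\right) \sqrt{w{\left(I{\left(1,-2 \right)} \right)} + 2} \left(-4\right)\right) - 227 = \left(-328 + \left(-2\right) \left(-5\right) \sqrt{\left(1 - 2\right)^{2} + 2} \left(-4\right)\right) - 227 = \left(-328 + 10 \sqrt{\left(-1\right)^{2} + 2} \left(-4\right)\right) - 227 = \left(-328 + 10 \sqrt{1 + 2} \left(-4\right)\right) - 227 = \left(-328 + 10 \sqrt{3} \left(-4\right)\right) - 227 = \left(-328 - 40 \sqrt{3}\right) - 227 = -555 - 40 \sqrt{3}$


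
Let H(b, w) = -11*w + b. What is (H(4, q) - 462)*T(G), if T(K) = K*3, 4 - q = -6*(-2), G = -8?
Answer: 8880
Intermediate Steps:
q = -8 (q = 4 - (-6)*(-2) = 4 - 1*12 = 4 - 12 = -8)
T(K) = 3*K
H(b, w) = b - 11*w
(H(4, q) - 462)*T(G) = ((4 - 11*(-8)) - 462)*(3*(-8)) = ((4 + 88) - 462)*(-24) = (92 - 462)*(-24) = -370*(-24) = 8880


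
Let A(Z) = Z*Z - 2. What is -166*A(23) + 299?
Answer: -87183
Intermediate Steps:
A(Z) = -2 + Z² (A(Z) = Z² - 2 = -2 + Z²)
-166*A(23) + 299 = -166*(-2 + 23²) + 299 = -166*(-2 + 529) + 299 = -166*527 + 299 = -87482 + 299 = -87183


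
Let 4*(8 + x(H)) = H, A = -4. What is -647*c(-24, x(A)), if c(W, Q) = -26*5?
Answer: 84110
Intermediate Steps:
x(H) = -8 + H/4
c(W, Q) = -130
-647*c(-24, x(A)) = -647*(-130) = 84110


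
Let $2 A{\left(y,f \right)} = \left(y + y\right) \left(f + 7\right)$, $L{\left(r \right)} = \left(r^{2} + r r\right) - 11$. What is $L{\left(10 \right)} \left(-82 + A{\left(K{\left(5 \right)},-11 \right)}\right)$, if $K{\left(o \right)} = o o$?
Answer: $-34398$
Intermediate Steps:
$K{\left(o \right)} = o^{2}$
$L{\left(r \right)} = -11 + 2 r^{2}$ ($L{\left(r \right)} = \left(r^{2} + r^{2}\right) - 11 = 2 r^{2} - 11 = -11 + 2 r^{2}$)
$A{\left(y,f \right)} = y \left(7 + f\right)$ ($A{\left(y,f \right)} = \frac{\left(y + y\right) \left(f + 7\right)}{2} = \frac{2 y \left(7 + f\right)}{2} = y \left(7 + f\right)$)
$L{\left(10 \right)} \left(-82 + A{\left(K{\left(5 \right)},-11 \right)}\right) = \left(-11 + 2 \cdot 10^{2}\right) \left(-82 + 5^{2} \left(7 - 11\right)\right) = \left(-11 + 2 \cdot 100\right) \left(-82 + 25 \left(-4\right)\right) = \left(-11 + 200\right) \left(-82 - 100\right) = 189 \left(-182\right) = -34398$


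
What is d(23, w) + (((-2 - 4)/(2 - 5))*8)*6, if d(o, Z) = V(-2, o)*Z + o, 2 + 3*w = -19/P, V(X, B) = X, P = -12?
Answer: 2147/18 ≈ 119.28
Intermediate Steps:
w = -5/36 (w = -⅔ + (-19/(-12))/3 = -⅔ + (-19*(-1/12))/3 = -⅔ + (⅓)*(19/12) = -⅔ + 19/36 = -5/36 ≈ -0.13889)
d(o, Z) = o - 2*Z (d(o, Z) = -2*Z + o = o - 2*Z)
d(23, w) + (((-2 - 4)/(2 - 5))*8)*6 = (23 - 2*(-5/36)) + (((-2 - 4)/(2 - 5))*8)*6 = (23 + 5/18) + (-6/(-3)*8)*6 = 419/18 + (-6*(-⅓)*8)*6 = 419/18 + (2*8)*6 = 419/18 + 16*6 = 419/18 + 96 = 2147/18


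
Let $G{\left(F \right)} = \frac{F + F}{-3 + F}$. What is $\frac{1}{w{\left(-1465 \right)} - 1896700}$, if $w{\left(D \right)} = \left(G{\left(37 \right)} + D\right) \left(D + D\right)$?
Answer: $\frac{17}{40619340} \approx 4.1852 \cdot 10^{-7}$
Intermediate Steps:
$G{\left(F \right)} = \frac{2 F}{-3 + F}$
$w{\left(D \right)} = 2 D \left(\frac{37}{17} + D\right)$ ($w{\left(D \right)} = \left(2 \cdot 37 \frac{1}{-3 + 37} + D\right) \left(D + D\right) = \left(2 \cdot 37 \cdot \frac{1}{34} + D\right) 2 D = \left(\frac{37}{17} + D\right) 2 D = 2 D \left(\frac{37}{17} + D\right)$)
$\frac{1}{w{\left(-1465 \right)} - 1896700} = \frac{1}{\frac{2}{17} \left(-1465\right) \left(37 + 17 \left(-1465\right)\right) - 1896700} = \frac{1}{\frac{2}{17} \left(-1465\right) \left(37 - 24905\right) - 1896700} = \frac{1}{\frac{2}{17} \left(-1465\right) \left(-24868\right) - 1896700} = \frac{1}{\frac{72863240}{17} - 1896700} = \frac{1}{\frac{40619340}{17}} = \frac{17}{40619340}$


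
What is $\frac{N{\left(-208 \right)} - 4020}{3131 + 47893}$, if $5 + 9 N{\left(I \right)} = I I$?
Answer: $\frac{7079}{459216} \approx 0.015415$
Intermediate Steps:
$N{\left(I \right)} = - \frac{5}{9} + \frac{I^{2}}{9}$ ($N{\left(I \right)} = - \frac{5}{9} + \frac{I I}{9} = - \frac{5}{9} + \frac{I^{2}}{9}$)
$\frac{N{\left(-208 \right)} - 4020}{3131 + 47893} = \frac{\left(- \frac{5}{9} + \frac{\left(-208\right)^{2}}{9}\right) - 4020}{3131 + 47893} = \frac{\left(- \frac{5}{9} + \frac{1}{9} \cdot 43264\right) - 4020}{51024} = \left(\left(- \frac{5}{9} + \frac{43264}{9}\right) - 4020\right) \frac{1}{51024} = \left(\frac{43259}{9} - 4020\right) \frac{1}{51024} = \frac{7079}{9} \cdot \frac{1}{51024} = \frac{7079}{459216}$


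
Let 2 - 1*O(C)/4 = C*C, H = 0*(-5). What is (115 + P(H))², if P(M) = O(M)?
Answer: 15129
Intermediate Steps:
H = 0
O(C) = 8 - 4*C² (O(C) = 8 - 4*C*C = 8 - 4*C²)
P(M) = 8 - 4*M²
(115 + P(H))² = (115 + (8 - 4*0²))² = (115 + (8 - 4*0))² = (115 + (8 + 0))² = (115 + 8)² = 123² = 15129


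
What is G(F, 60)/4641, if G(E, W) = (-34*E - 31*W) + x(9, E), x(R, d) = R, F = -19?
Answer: -1205/4641 ≈ -0.25964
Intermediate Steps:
G(E, W) = 9 - 34*E - 31*W (G(E, W) = (-34*E - 31*W) + 9 = 9 - 34*E - 31*W)
G(F, 60)/4641 = (9 - 34*(-19) - 31*60)/4641 = (9 + 646 - 1860)*(1/4641) = -1205*1/4641 = -1205/4641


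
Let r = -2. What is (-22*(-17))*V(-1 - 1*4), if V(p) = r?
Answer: -748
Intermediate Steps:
V(p) = -2
(-22*(-17))*V(-1 - 1*4) = -22*(-17)*(-2) = 374*(-2) = -748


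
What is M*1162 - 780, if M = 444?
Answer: 515148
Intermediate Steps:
M*1162 - 780 = 444*1162 - 780 = 515928 - 780 = 515148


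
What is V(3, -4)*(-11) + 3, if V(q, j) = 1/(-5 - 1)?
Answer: 29/6 ≈ 4.8333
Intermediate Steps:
V(q, j) = -1/6 (V(q, j) = 1/(-6) = -1/6)
V(3, -4)*(-11) + 3 = -1/6*(-11) + 3 = 11/6 + 3 = 29/6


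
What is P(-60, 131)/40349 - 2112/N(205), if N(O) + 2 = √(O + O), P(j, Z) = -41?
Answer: -85225411/8190847 - 1056*√410/203 ≈ -115.74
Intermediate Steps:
N(O) = -2 + √2*√O (N(O) = -2 + √(O + O) = -2 + √(2*O) = -2 + √2*√O)
P(-60, 131)/40349 - 2112/N(205) = -41/40349 - 2112/(-2 + √2*√205) = -41*1/40349 - 2112/(-2 + √410) = -41/40349 - 2112/(-2 + √410)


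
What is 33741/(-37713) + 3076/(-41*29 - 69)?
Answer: -26408561/7907159 ≈ -3.3398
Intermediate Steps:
33741/(-37713) + 3076/(-41*29 - 69) = 33741*(-1/37713) + 3076/(-1189 - 69) = -11247/12571 + 3076/(-1258) = -11247/12571 + 3076*(-1/1258) = -11247/12571 - 1538/629 = -26408561/7907159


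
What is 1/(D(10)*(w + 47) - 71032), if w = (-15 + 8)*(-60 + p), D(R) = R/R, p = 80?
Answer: -1/71125 ≈ -1.4060e-5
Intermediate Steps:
D(R) = 1
w = -140 (w = (-15 + 8)*(-60 + 80) = -7*20 = -140)
1/(D(10)*(w + 47) - 71032) = 1/(1*(-140 + 47) - 71032) = 1/(1*(-93) - 71032) = 1/(-93 - 71032) = 1/(-71125) = -1/71125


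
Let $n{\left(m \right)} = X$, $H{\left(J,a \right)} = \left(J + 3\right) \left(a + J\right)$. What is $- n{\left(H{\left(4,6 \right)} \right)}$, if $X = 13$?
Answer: $-13$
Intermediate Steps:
$H{\left(J,a \right)} = \left(3 + J\right) \left(J + a\right)$
$n{\left(m \right)} = 13$
$- n{\left(H{\left(4,6 \right)} \right)} = \left(-1\right) 13 = -13$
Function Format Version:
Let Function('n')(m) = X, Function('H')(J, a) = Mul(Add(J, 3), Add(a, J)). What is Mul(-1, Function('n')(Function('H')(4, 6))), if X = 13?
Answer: -13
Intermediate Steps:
Function('H')(J, a) = Mul(Add(3, J), Add(J, a))
Function('n')(m) = 13
Mul(-1, Function('n')(Function('H')(4, 6))) = Mul(-1, 13) = -13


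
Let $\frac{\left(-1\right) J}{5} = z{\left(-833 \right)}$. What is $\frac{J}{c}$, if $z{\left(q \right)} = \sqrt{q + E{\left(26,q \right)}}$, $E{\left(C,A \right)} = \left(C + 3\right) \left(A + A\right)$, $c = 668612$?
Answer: $- \frac{5 i \sqrt{1003}}{95516} \approx - 0.0016578 i$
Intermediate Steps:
$E{\left(C,A \right)} = 2 A \left(3 + C\right)$ ($E{\left(C,A \right)} = \left(3 + C\right) 2 A = 2 A \left(3 + C\right)$)
$z{\left(q \right)} = \sqrt{59} \sqrt{q}$ ($z{\left(q \right)} = \sqrt{q + 2 q \left(3 + 26\right)} = \sqrt{q + 2 q 29} = \sqrt{q + 58 q} = \sqrt{59 q} = \sqrt{59} \sqrt{q}$)
$J = - 35 i \sqrt{1003}$ ($J = - 5 \sqrt{59} \sqrt{-833} = - 5 \sqrt{59} \cdot 7 i \sqrt{17} = - 5 \cdot 7 i \sqrt{1003} = - 35 i \sqrt{1003} \approx - 1108.5 i$)
$\frac{J}{c} = \frac{\left(-35\right) i \sqrt{1003}}{668612} = - 35 i \sqrt{1003} \cdot \frac{1}{668612} = - \frac{5 i \sqrt{1003}}{95516}$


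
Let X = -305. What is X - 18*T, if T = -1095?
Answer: 19405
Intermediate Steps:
X - 18*T = -305 - 18*(-1095) = -305 + 19710 = 19405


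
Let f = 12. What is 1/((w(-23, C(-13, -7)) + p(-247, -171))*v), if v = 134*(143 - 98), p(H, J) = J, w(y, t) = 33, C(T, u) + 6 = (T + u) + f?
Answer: -1/832140 ≈ -1.2017e-6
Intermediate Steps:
C(T, u) = 6 + T + u (C(T, u) = -6 + ((T + u) + 12) = -6 + (12 + T + u) = 6 + T + u)
v = 6030 (v = 134*45 = 6030)
1/((w(-23, C(-13, -7)) + p(-247, -171))*v) = 1/((33 - 171)*6030) = (1/6030)/(-138) = -1/138*1/6030 = -1/832140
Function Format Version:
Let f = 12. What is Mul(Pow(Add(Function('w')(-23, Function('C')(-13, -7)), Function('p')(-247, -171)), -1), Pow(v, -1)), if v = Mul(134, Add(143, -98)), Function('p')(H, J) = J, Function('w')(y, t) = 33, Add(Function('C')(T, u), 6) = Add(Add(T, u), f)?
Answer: Rational(-1, 832140) ≈ -1.2017e-6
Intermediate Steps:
Function('C')(T, u) = Add(6, T, u) (Function('C')(T, u) = Add(-6, Add(Add(T, u), 12)) = Add(-6, Add(12, T, u)) = Add(6, T, u))
v = 6030 (v = Mul(134, 45) = 6030)
Mul(Pow(Add(Function('w')(-23, Function('C')(-13, -7)), Function('p')(-247, -171)), -1), Pow(v, -1)) = Mul(Pow(Add(33, -171), -1), Pow(6030, -1)) = Mul(Pow(-138, -1), Rational(1, 6030)) = Mul(Rational(-1, 138), Rational(1, 6030)) = Rational(-1, 832140)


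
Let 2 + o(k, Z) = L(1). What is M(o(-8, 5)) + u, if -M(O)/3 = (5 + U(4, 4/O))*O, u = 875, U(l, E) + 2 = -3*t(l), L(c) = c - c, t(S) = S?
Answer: 821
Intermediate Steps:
L(c) = 0
o(k, Z) = -2 (o(k, Z) = -2 + 0 = -2)
U(l, E) = -2 - 3*l
M(O) = 27*O (M(O) = -3*(5 + (-2 - 3*4))*O = -3*(5 + (-2 - 12))*O = -3*(5 - 14)*O = -(-27)*O = 27*O)
M(o(-8, 5)) + u = 27*(-2) + 875 = -54 + 875 = 821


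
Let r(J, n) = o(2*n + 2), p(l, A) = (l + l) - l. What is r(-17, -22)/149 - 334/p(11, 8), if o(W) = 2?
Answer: -49744/1639 ≈ -30.350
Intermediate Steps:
p(l, A) = l (p(l, A) = 2*l - l = l)
r(J, n) = 2
r(-17, -22)/149 - 334/p(11, 8) = 2/149 - 334/11 = -49744/1639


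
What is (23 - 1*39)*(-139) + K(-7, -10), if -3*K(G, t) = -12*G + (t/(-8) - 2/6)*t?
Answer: 39583/18 ≈ 2199.1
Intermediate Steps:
K(G, t) = 4*G - t*(-⅓ - t/8)/3 (K(G, t) = -(-12*G + (t/(-8) - 2/6)*t)/3 = -(-12*G + (t*(-⅛) - 2*⅙)*t)/3 = -(-12*G + (-t/8 - ⅓)*t)/3 = -(-12*G + (-⅓ - t/8)*t)/3 = -(-12*G + t*(-⅓ - t/8))/3 = 4*G - t*(-⅓ - t/8)/3)
(23 - 1*39)*(-139) + K(-7, -10) = (23 - 1*39)*(-139) + (4*(-7) + (⅑)*(-10) + (1/24)*(-10)²) = (23 - 39)*(-139) + (-28 - 10/9 + (1/24)*100) = -16*(-139) + (-28 - 10/9 + 25/6) = 2224 - 449/18 = 39583/18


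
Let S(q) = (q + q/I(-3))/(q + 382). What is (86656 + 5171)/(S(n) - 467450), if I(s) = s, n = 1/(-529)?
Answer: -55668374037/283382680952 ≈ -0.19644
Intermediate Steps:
n = -1/529 ≈ -0.0018904
S(q) = 2*q/(3*(382 + q)) (S(q) = (q + q/(-3))/(q + 382) = (q + q*(-1/3))/(382 + q) = (q - q/3)/(382 + q) = (2*q/3)/(382 + q) = 2*q/(3*(382 + q)))
(86656 + 5171)/(S(n) - 467450) = (86656 + 5171)/((2/3)*(-1/529)/(382 - 1/529) - 467450) = 91827/((2/3)*(-1/529)/(202077/529) - 467450) = 91827/((2/3)*(-1/529)*(529/202077) - 467450) = 91827/(-2/606231 - 467450) = 91827/(-283382680952/606231) = 91827*(-606231/283382680952) = -55668374037/283382680952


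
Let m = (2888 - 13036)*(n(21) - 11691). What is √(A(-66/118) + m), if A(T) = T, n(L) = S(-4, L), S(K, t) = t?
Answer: 3*√45804993557/59 ≈ 10882.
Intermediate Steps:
n(L) = L
m = 118427160 (m = (2888 - 13036)*(21 - 11691) = -10148*(-11670) = 118427160)
√(A(-66/118) + m) = √(-66/118 + 118427160) = √(-66*1/118 + 118427160) = √(-33/59 + 118427160) = √(6987202407/59) = 3*√45804993557/59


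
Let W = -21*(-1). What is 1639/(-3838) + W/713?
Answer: -1088009/2736494 ≈ -0.39759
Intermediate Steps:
W = 21
1639/(-3838) + W/713 = 1639/(-3838) + 21/713 = 1639*(-1/3838) + 21*(1/713) = -1639/3838 + 21/713 = -1088009/2736494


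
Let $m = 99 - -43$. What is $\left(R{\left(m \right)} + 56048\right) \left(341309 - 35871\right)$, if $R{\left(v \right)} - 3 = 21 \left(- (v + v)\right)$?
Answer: $15298473106$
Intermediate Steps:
$m = 142$ ($m = 99 + 43 = 142$)
$R{\left(v \right)} = 3 - 42 v$ ($R{\left(v \right)} = 3 + 21 \left(- (v + v)\right) = 3 + 21 \left(- 2 v\right) = 3 - 42 v$)
$\left(R{\left(m \right)} + 56048\right) \left(341309 - 35871\right) = \left(\left(3 - 5964\right) + 56048\right) \left(341309 - 35871\right) = \left(\left(3 - 5964\right) + 56048\right) 305438 = \left(-5961 + 56048\right) 305438 = 50087 \cdot 305438 = 15298473106$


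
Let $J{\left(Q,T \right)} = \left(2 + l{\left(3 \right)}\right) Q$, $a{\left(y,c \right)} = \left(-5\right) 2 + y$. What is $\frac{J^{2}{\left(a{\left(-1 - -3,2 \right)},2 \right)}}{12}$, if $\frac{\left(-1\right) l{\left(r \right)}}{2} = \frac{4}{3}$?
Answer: $\frac{64}{27} \approx 2.3704$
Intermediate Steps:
$l{\left(r \right)} = - \frac{8}{3}$ ($l{\left(r \right)} = - 2 \cdot \frac{4}{3} = - 2 \cdot 4 \cdot \frac{1}{3} = \left(-2\right) \frac{4}{3} = - \frac{8}{3}$)
$a{\left(y,c \right)} = -10 + y$
$J{\left(Q,T \right)} = - \frac{2 Q}{3}$ ($J{\left(Q,T \right)} = \left(2 - \frac{8}{3}\right) Q = - \frac{2 Q}{3}$)
$\frac{J^{2}{\left(a{\left(-1 - -3,2 \right)},2 \right)}}{12} = \frac{\left(- \frac{2 \left(-10 - -2\right)}{3}\right)^{2}}{12} = \left(- \frac{2 \left(-10 + \left(-1 + 3\right)\right)}{3}\right)^{2} \cdot \frac{1}{12} = \left(- \frac{2 \left(-10 + 2\right)}{3}\right)^{2} \cdot \frac{1}{12} = \left(\left(- \frac{2}{3}\right) \left(-8\right)\right)^{2} \cdot \frac{1}{12} = \left(\frac{16}{3}\right)^{2} \cdot \frac{1}{12} = \frac{256}{9} \cdot \frac{1}{12} = \frac{64}{27}$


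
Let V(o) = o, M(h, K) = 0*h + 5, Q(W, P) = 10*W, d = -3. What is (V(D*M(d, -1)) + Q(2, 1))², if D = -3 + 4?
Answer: 625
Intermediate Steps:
M(h, K) = 5 (M(h, K) = 0 + 5 = 5)
D = 1
(V(D*M(d, -1)) + Q(2, 1))² = (1*5 + 10*2)² = (5 + 20)² = 25² = 625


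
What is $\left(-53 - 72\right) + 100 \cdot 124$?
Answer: $12275$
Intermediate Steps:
$\left(-53 - 72\right) + 100 \cdot 124 = -125 + 12400 = 12275$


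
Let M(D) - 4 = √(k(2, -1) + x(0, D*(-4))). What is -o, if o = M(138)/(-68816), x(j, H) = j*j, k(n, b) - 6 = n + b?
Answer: 1/17204 + √7/68816 ≈ 9.6573e-5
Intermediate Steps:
k(n, b) = 6 + b + n (k(n, b) = 6 + (n + b) = 6 + (b + n) = 6 + b + n)
x(j, H) = j²
M(D) = 4 + √7 (M(D) = 4 + √((6 - 1 + 2) + 0²) = 4 + √(7 + 0) = 4 + √7)
o = -1/17204 - √7/68816 (o = (4 + √7)/(-68816) = (4 + √7)*(-1/68816) = -1/17204 - √7/68816 ≈ -9.6573e-5)
-o = -(-1/17204 - √7/68816) = 1/17204 + √7/68816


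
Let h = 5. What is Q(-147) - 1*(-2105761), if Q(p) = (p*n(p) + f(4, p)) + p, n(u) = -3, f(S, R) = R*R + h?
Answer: 2127669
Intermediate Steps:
f(S, R) = 5 + R² (f(S, R) = R*R + 5 = R² + 5 = 5 + R²)
Q(p) = 5 + p² - 2*p (Q(p) = (p*(-3) + (5 + p²)) + p = (-3*p + (5 + p²)) + p = (5 + p² - 3*p) + p = 5 + p² - 2*p)
Q(-147) - 1*(-2105761) = (5 + (-147)² - 2*(-147)) - 1*(-2105761) = (5 + 21609 + 294) + 2105761 = 21908 + 2105761 = 2127669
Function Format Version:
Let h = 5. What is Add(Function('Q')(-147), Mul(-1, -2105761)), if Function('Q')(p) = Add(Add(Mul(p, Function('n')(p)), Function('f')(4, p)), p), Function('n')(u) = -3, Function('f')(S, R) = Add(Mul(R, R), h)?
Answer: 2127669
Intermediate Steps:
Function('f')(S, R) = Add(5, Pow(R, 2)) (Function('f')(S, R) = Add(Mul(R, R), 5) = Add(Pow(R, 2), 5) = Add(5, Pow(R, 2)))
Function('Q')(p) = Add(5, Pow(p, 2), Mul(-2, p)) (Function('Q')(p) = Add(Add(Mul(p, -3), Add(5, Pow(p, 2))), p) = Add(Add(Mul(-3, p), Add(5, Pow(p, 2))), p) = Add(Add(5, Pow(p, 2), Mul(-3, p)), p) = Add(5, Pow(p, 2), Mul(-2, p)))
Add(Function('Q')(-147), Mul(-1, -2105761)) = Add(Add(5, Pow(-147, 2), Mul(-2, -147)), Mul(-1, -2105761)) = Add(Add(5, 21609, 294), 2105761) = Add(21908, 2105761) = 2127669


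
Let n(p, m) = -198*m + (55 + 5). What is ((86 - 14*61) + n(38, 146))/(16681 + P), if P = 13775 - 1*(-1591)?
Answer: -29616/32047 ≈ -0.92414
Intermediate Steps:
P = 15366 (P = 13775 + 1591 = 15366)
n(p, m) = 60 - 198*m (n(p, m) = -198*m + 60 = 60 - 198*m)
((86 - 14*61) + n(38, 146))/(16681 + P) = ((86 - 14*61) + (60 - 198*146))/(16681 + 15366) = ((86 - 854) + (60 - 28908))/32047 = (-768 - 28848)*(1/32047) = -29616*1/32047 = -29616/32047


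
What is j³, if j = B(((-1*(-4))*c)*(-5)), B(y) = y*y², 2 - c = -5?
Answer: -20661046784000000000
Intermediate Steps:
c = 7 (c = 2 - 1*(-5) = 2 + 5 = 7)
B(y) = y³
j = -2744000 (j = ((-1*(-4)*7)*(-5))³ = ((4*7)*(-5))³ = (28*(-5))³ = (-140)³ = -2744000)
j³ = (-2744000)³ = -20661046784000000000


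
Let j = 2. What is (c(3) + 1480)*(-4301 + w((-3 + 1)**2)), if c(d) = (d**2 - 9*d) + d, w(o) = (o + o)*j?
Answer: -6277525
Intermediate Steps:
w(o) = 4*o (w(o) = (o + o)*2 = (2*o)*2 = 4*o)
c(d) = d**2 - 8*d
(c(3) + 1480)*(-4301 + w((-3 + 1)**2)) = (3*(-8 + 3) + 1480)*(-4301 + 4*(-3 + 1)**2) = (3*(-5) + 1480)*(-4301 + 4*(-2)**2) = (-15 + 1480)*(-4301 + 4*4) = 1465*(-4301 + 16) = 1465*(-4285) = -6277525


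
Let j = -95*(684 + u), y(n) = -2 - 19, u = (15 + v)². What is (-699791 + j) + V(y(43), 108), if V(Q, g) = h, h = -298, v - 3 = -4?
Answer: -783689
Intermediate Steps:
v = -1 (v = 3 - 4 = -1)
u = 196 (u = (15 - 1)² = 14² = 196)
y(n) = -21
V(Q, g) = -298
j = -83600 (j = -95*(684 + 196) = -95*880 = -83600)
(-699791 + j) + V(y(43), 108) = (-699791 - 83600) - 298 = -783391 - 298 = -783689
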